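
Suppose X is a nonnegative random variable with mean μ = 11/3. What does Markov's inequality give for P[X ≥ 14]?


μ = E[X] = 11/3, a = 14.
Markov: P[X ≥ 14] ≤ μ/a = (11/3)/14 = 11/42.
Numerically: ≈ 0.2619.
(Since a = 14 > μ = 3.6667, the bound 11/42 is < 1 and informative.)

P[X ≥ 14] ≤ 11/42 ≈ 0.2619.


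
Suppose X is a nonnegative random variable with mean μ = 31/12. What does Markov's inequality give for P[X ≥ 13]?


μ = E[X] = 31/12, a = 13.
Markov: P[X ≥ 13] ≤ μ/a = (31/12)/13 = 31/156.
Numerically: ≈ 0.19872.
(Since a = 13 > μ = 2.58333, the bound 31/156 is < 1 and informative.)

P[X ≥ 13] ≤ 31/156 ≈ 0.19872.


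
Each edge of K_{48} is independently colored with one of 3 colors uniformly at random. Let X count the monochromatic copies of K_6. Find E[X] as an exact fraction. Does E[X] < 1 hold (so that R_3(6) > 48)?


E[X] = C(48, 6) · 3^{1 − 15} = 12271512 · 3^{−14} = 12271512/4782969.
As a reduced fraction: E[X] = 4090504/1594323 ≈ 2.5656683.
Is E[X] < 1? NO.
Since E[X] ≥ 1, the first-moment bound is inconclusive at n = 48; it does NOT by itself certify R_3(6) > 48.

E[X] = 4090504/1594323 ≈ 2.5656683; E[X] ≥ 1; first-moment method inconclusive here.


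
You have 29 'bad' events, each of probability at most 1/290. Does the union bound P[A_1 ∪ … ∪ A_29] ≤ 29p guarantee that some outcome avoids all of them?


Union bound: P[∪_{i=1}^{29} A_i] ≤ Σ_i P[A_i] ≤ 29·p = 29·(1/290) = 1/10.
Numerically: 1/10 ≈ 0.100.
Is 1/10 < 1? YES.
Since P[∪ A_i] ≤ 1/10 < 1, the complement has P[∩ A_i^c] ≥ 1 − 1/10 = 9/10 > 0, so some outcome avoids every A_i.

29·p = 1/10 ≈ 0.100; existence CERTIFIED by the union bound.


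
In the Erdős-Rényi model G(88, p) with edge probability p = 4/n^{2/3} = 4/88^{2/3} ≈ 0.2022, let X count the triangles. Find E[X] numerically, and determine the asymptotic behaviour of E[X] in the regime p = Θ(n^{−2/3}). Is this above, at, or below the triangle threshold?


Number of potential triangles: C(88, 3) = 109736.
Each occurs with probability p³ ≈ (0.2022)³ ≈ 8.264463e-03.
By linearity: E[X] = C(88, 3)·p³ ≈ 109736 · 8.264463e-03 ≈ 906.9091.
Since α = 2/3 < 1, p = c/n^{2/3} ≫ 1/n is above the triangle threshold p ~ 1/n. Asymptotically E[X] ~ (c³/6)·n^{3(1−α)} = (4³/6)·n^{1} → ∞; triangles are abundant w.h.p.

E[X] ≈ 906.9091; in regime p = Θ(1/n^{2/3}) E[X] diverges (above the triangle threshold p ~ 1/n).


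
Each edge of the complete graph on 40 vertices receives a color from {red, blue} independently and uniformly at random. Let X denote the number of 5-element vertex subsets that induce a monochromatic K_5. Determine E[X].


Let X = Σ_S X_S over the C(40, 5) = 658008 subsets S of size 5, where X_S = 1 if the K_5 on S is monochromatic.
For a fixed S, the K_5 on S has C(5, 2) = 10 edges. P[all 10 edges red] = (1/2)^10, and likewise for blue, so P[monochromatic] = 2·(1/2)^10 = 2^{1 − 10} = 1/512.
By linearity of expectation: E[X] = C(40, 5) · 2^{1 − 10} = 658008 · 1/512 = 82251/64.
Numerically: E[X] ≈ 1285.172.

E[X] = C(40,5)·2^(1−C(5,2)) = 82251/64 ≈ 1285.172.


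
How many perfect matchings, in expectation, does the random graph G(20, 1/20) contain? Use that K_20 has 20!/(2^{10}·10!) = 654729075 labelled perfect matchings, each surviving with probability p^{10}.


K_20 has 20!/(2^{10}·10!) = 654729075 labelled perfect matchings.
For each such perfect matching H, let X_H = 1 if all 10 edges of H are present in G. Then P[X_H = 1] = p^{10} = (1/20)^{10} = 1/10240000000000.
By linearity: E[X] = Σ_H E[X_H] = 654729075 · p^{10} = 654729075 · 1/10240000000000 = 26189163/409600000000.
Numerically: E[X] ≈ 6.3938e-05.

E[X] = 654729075 · (1/20)^{10} = 26189163/409600000000 ≈ 6.3938e-05.


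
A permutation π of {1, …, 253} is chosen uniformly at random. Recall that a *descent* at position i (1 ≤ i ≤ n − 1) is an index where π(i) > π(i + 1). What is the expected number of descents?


Write X = Σ X_I over i = 1, …, 252, with X_I the indicator of one descent.
There are 252 indicators.
For each fixed i, the pair (π(i), π(i+1)) is a uniformly random ordered pair of distinct values from {1, …, 253}; by symmetry P[π(i) > π(i+1)] = 1/2.
By linearity: E[X] = 252 · (1/2) = (253 − 1) · (1/2) = 126 ≈ 126.00000.

E[X] = 126 = 126.00000.


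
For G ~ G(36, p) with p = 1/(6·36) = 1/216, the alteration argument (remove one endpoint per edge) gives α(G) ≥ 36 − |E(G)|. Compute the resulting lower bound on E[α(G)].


E[|E(G)|] = C(36, 2)·p = 630 · (1/216) = 35/12.
E[α(G)] ≥ n − E[|E(G)|] = 36 − 35/12 = 397/12.
Numerically: ≈ 33.0833.
(This is only a lower bound; the true E[α(G)] may be larger.)

E[α(G)] ≥ 397/12 ≈ 33.0833.


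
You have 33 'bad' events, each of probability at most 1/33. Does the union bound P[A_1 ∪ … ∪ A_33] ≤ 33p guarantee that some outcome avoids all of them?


Union bound: P[∪_{i=1}^{33} A_i] ≤ Σ_i P[A_i] ≤ 33·p = 33·(1/33) = 1.
Numerically: 1 ≈ 1.000000.
Is 1 < 1? NO.
Since the bound 1 is ≥ 1, the union bound is uninformative here; it does NOT by itself certify existence.

33·p = 1 ≈ 1.000000; existence NOT certified by the union bound.


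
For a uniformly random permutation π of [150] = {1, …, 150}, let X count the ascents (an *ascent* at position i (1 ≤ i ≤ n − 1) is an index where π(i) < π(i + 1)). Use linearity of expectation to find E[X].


Write X = Σ X_I over i = 1, …, 149, with X_I the indicator of one ascent.
There are 149 indicators.
For each fixed i, the pair (π(i), π(i+1)) is a uniformly random ordered pair of distinct values from {1, …, 150}; by symmetry P[π(i) < π(i+1)] = 1/2.
By linearity: E[X] = 149 · (1/2) = (150 − 1) · (1/2) = 149/2 ≈ 74.50000.

E[X] = 149/2 = 74.50000.


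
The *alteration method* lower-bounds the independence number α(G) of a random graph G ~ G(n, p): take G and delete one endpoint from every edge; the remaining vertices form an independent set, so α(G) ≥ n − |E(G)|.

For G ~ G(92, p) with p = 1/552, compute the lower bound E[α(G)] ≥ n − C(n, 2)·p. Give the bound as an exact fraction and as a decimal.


E[|E(G)|] = C(92, 2)·p = 4186 · (1/552) = 91/12.
E[α(G)] ≥ n − E[|E(G)|] = 92 − 91/12 = 1013/12.
Numerically: ≈ 84.416667.
(This is only a lower bound; the true E[α(G)] may be larger.)

E[α(G)] ≥ 1013/12 ≈ 84.416667.


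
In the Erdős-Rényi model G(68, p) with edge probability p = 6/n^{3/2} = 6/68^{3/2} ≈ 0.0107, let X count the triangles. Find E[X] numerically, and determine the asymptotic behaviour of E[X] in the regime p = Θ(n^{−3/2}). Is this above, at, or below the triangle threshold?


Number of potential triangles: C(68, 3) = 50116.
Each occurs with probability p³ ≈ (0.0107)³ ≈ 1.22508e-06.
By linearity: E[X] = C(68, 3)·p³ ≈ 50116 · 1.22508e-06 ≈ 0.061.
Since α = 3/2 > 1, p = c/n^{3/2} = o(1/n) is below the triangle threshold p ~ 1/n. Asymptotically E[X] ~ (c³/6)·n^{3(1−α)} = (6³/6)·n^{-1.5} → 0, so by Markov's inequality G has no triangles w.h.p.

E[X] ≈ 0.061; in regime p = Θ(1/n^{3/2}) E[X] tends to 0 (below the triangle threshold p ~ 1/n).


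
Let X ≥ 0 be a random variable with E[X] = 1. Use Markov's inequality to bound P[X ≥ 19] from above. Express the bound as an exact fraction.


μ = E[X] = 1, a = 19.
Markov: P[X ≥ 19] ≤ μ/a = (1)/19 = 1/19.
Numerically: ≈ 0.053.
(Since a = 19 > μ = 1.000, the bound 1/19 is < 1 and informative.)

P[X ≥ 19] ≤ 1/19 ≈ 0.053.


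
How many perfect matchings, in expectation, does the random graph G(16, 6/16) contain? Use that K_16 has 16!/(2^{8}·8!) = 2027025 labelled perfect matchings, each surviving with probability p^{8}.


K_16 has 16!/(2^{8}·8!) = 2027025 labelled perfect matchings.
For each such perfect matching H, let X_H = 1 if all 8 edges of H are present in G. Then P[X_H = 1] = p^{8} = (3/8)^{8} = 6561/16777216.
By linearity of expectation: E[X] = Σ_H E[X_H] = 2027025 · p^{8} = 2027025 · 6561/16777216 = 13299311025/16777216.
Numerically: E[X] ≈ 792.7.

E[X] = 2027025 · (3/8)^{8} = 13299311025/16777216 ≈ 792.7.


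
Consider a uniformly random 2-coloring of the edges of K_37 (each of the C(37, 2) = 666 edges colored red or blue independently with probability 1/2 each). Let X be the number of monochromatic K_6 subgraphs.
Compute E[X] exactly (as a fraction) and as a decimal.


Let X = Σ_S X_S over the C(37, 6) = 2324784 subsets S of size 6, where X_S = 1 if the K_6 on S is monochromatic.
For a fixed S, the K_6 on S has C(6, 2) = 15 edges. P[all 15 edges red] = (1/2)^15, and likewise for blue, so P[monochromatic] = 2·(1/2)^15 = 2^{1 − 15} = 1/16384.
By linearity: E[X] = C(37, 6) · 2^{1 − 15} = 2324784 · 1/16384 = 145299/1024.
Numerically: E[X] ≈ 141.8936.

E[X] = C(37,6)·2^(1−C(6,2)) = 145299/1024 ≈ 141.8936.


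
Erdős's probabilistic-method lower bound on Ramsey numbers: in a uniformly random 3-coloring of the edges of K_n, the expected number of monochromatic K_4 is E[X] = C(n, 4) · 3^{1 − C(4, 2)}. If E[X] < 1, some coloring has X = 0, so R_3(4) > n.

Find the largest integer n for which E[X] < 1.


We need C(n, 4) · 3^{1 − 6} < 1, i.e. C(n, 4) < 3^{6 − 1} = 243.
Check values of n near the boundary:
  n = 4: C(4, 4) = 1; 1 < 243? YES
  n = 5: C(5, 4) = 5; 5 < 243? YES
  n = 6: C(6, 4) = 15; 15 < 243? YES
  n = 7: C(7, 4) = 35; 35 < 243? YES
  n = 8: C(8, 4) = 70; 70 < 243? YES
  n = 9: C(9, 4) = 126; 126 < 243? YES
  n = 10: C(10, 4) = 210; 210 < 243? YES
  n = 11: C(11, 4) = 330; 330 < 243? NO
  n = 12: C(12, 4) = 495; 495 < 243? NO
The largest n with C(n, 4) < 243 is n = 10 (where E[X] = 70/81 ≈ 0.8642). Hence R_3(4) > 10, i.e. R_3(4) ≥ 11.

Largest n = 10; hence R_3(4) > 10.


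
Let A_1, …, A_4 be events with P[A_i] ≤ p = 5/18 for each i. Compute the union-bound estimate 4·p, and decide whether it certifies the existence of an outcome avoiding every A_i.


Union bound: P[∪_{i=1}^{4} A_i] ≤ Σ_i P[A_i] ≤ 4·p = 4·(5/18) = 10/9.
Numerically: 10/9 ≈ 1.111.
Is 10/9 < 1? NO.
Since the bound 10/9 is ≥ 1, the union bound is uninformative here; it does NOT by itself certify existence.

4·p = 10/9 ≈ 1.111; existence NOT certified by the union bound.


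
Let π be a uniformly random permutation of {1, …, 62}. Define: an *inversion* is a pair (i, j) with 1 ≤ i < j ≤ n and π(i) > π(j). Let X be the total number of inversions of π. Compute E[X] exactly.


Write X = Σ X_I over the C(62, 2) = 1891 pairs i < j, with X_I the indicator of one inversion.
There are 1891 indicators.
For each fixed pair i < j, the values π(i) and π(j) are two distinct elements of {1, …, 62} in uniformly random order; by symmetry P[π(i) > π(j)] = 1/2.
By linearity: E[X] = 1891 · (1/2) = C(62, 2) · (1/2) = 1891/2 = 1891/2 ≈ 945.500.

E[X] = 1891/2 = 945.500.


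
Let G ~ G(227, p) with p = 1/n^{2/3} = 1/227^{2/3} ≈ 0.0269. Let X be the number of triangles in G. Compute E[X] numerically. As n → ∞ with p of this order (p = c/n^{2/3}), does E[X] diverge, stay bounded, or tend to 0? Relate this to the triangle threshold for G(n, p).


Number of potential triangles: C(227, 3) = 1923825.
Each occurs with probability p³ ≈ (0.0269)³ ≈ 1.94065e-05.
By linearity: E[X] = C(227, 3)·p³ ≈ 1923825 · 1.94065e-05 ≈ 37.335.
Since α = 2/3 < 1, p = c/n^{2/3} ≫ 1/n is above the triangle threshold p ~ 1/n. Asymptotically E[X] ~ (c³/6)·n^{3(1−α)} = (1³/6)·n^{1} → ∞; triangles are abundant w.h.p.

E[X] ≈ 37.335; in regime p = Θ(1/n^{2/3}) E[X] diverges (above the triangle threshold p ~ 1/n).


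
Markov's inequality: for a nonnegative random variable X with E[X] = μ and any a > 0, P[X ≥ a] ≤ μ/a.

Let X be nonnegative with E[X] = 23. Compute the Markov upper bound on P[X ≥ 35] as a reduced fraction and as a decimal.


μ = E[X] = 23, a = 35.
Markov: P[X ≥ 35] ≤ μ/a = (23)/35 = 23/35.
Numerically: ≈ 0.6571.
(Since a = 35 > μ = 23.0000, the bound 23/35 is < 1 and informative.)

P[X ≥ 35] ≤ 23/35 ≈ 0.6571.


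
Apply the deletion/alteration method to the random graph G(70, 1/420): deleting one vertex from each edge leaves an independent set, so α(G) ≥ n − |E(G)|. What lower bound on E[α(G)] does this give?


E[|E(G)|] = C(70, 2)·p = 2415 · (1/420) = 23/4.
E[α(G)] ≥ n − E[|E(G)|] = 70 − 23/4 = 257/4.
Numerically: ≈ 64.2500.
(This is only a lower bound; the true E[α(G)] may be larger.)

E[α(G)] ≥ 257/4 ≈ 64.2500.


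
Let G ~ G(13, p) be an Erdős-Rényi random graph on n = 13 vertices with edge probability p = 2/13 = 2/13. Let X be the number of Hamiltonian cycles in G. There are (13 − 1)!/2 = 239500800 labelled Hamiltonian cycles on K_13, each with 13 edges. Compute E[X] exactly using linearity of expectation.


K_13 has (13 − 1)!/2 = 239500800 labelled Hamiltonian cycles.
For each such Hamiltonian cycle H, let X_H = 1 if all 13 edges of H are present in G. Then P[X_H = 1] = p^{13} = (2/13)^{13} = 8192/302875106592253.
By linearity: E[X] = Σ_H E[X_H] = 239500800 · p^{13} = 239500800 · 8192/302875106592253 = 1961990553600/302875106592253.
Numerically: E[X] ≈ 0.006478.

E[X] = 239500800 · (2/13)^{13} = 1961990553600/302875106592253 ≈ 0.006478.


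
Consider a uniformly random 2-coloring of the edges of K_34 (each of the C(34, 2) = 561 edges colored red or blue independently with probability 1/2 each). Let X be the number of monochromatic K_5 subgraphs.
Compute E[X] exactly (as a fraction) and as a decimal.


Let X = Σ_S X_S over the C(34, 5) = 278256 subsets S of size 5, where X_S = 1 if the K_5 on S is monochromatic.
For a fixed S, the K_5 on S has C(5, 2) = 10 edges. P[all 10 edges red] = (1/2)^10, and likewise for blue, so P[monochromatic] = 2·(1/2)^10 = 2^{1 − 10} = 1/512.
By linearity of expectation: E[X] = C(34, 5) · 2^{1 − 10} = 278256 · 1/512 = 17391/32.
Numerically: E[X] ≈ 543.4688.

E[X] = C(34,5)·2^(1−C(5,2)) = 17391/32 ≈ 543.4688.


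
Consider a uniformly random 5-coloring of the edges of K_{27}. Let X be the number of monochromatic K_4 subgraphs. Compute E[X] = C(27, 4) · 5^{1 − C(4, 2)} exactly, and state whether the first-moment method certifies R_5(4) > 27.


E[X] = C(27, 4) · 5^{1 − 6} = 17550 · 5^{−5} = 17550/3125.
As a reduced fraction: E[X] = 702/125 ≈ 5.6160.
Is E[X] < 1? NO.
Since E[X] ≥ 1, the first-moment bound is inconclusive at n = 27; it does NOT by itself certify R_5(4) > 27.

E[X] = 702/125 ≈ 5.6160; E[X] ≥ 1; first-moment method inconclusive here.


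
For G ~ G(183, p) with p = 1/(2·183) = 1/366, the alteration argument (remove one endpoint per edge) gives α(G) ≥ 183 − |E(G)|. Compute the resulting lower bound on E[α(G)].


E[|E(G)|] = C(183, 2)·p = 16653 · (1/366) = 91/2.
E[α(G)] ≥ n − E[|E(G)|] = 183 − 91/2 = 275/2.
Numerically: ≈ 137.5000.
(This is only a lower bound; the true E[α(G)] may be larger.)

E[α(G)] ≥ 275/2 ≈ 137.5000.


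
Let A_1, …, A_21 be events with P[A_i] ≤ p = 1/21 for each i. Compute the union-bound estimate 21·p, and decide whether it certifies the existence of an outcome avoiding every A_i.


Union bound: P[∪_{i=1}^{21} A_i] ≤ Σ_i P[A_i] ≤ 21·p = 21·(1/21) = 1.
Numerically: 1 ≈ 1.000000.
Is 1 < 1? NO.
Since the bound 1 is ≥ 1, the union bound is uninformative here; it does NOT by itself certify existence.

21·p = 1 ≈ 1.000000; existence NOT certified by the union bound.


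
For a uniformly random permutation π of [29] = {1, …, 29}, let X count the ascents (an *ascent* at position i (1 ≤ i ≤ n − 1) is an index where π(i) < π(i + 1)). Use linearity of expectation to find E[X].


Write X = Σ X_I over i = 1, …, 28, with X_I the indicator of one ascent.
There are 28 indicators.
For each fixed i, the pair (π(i), π(i+1)) is a uniformly random ordered pair of distinct values from {1, …, 29}; by symmetry P[π(i) < π(i+1)] = 1/2.
By linearity: E[X] = 28 · (1/2) = (29 − 1) · (1/2) = 14 ≈ 14.000.

E[X] = 14 = 14.000.


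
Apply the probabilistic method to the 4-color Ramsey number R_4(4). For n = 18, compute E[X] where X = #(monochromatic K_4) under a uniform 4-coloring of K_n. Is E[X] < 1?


E[X] = C(18, 4) · 4^{1 − 6} = 3060 · 4^{−5} = 3060/1024.
As a reduced fraction: E[X] = 765/256 ≈ 2.9883.
Is E[X] < 1? NO.
Since E[X] ≥ 1, the first-moment bound is inconclusive at n = 18; it does NOT by itself certify R_4(4) > 18.

E[X] = 765/256 ≈ 2.9883; E[X] ≥ 1; first-moment method inconclusive here.


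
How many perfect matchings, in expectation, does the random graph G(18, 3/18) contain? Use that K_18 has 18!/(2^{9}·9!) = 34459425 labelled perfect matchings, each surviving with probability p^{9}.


K_18 has 18!/(2^{9}·9!) = 34459425 labelled perfect matchings.
For each such perfect matching H, let X_H = 1 if all 9 edges of H are present in G. Then P[X_H = 1] = p^{9} = (1/6)^{9} = 1/10077696.
Summing the indicators: E[X] = Σ_H E[X_H] = 34459425 · p^{9} = 34459425 · 1/10077696 = 425425/124416.
Numerically: E[X] ≈ 3.42.

E[X] = 34459425 · (1/6)^{9} = 425425/124416 ≈ 3.42.


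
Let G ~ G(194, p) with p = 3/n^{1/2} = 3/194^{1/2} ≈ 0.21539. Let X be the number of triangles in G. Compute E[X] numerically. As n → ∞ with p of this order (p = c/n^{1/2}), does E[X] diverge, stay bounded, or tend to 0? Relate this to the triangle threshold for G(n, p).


Number of potential triangles: C(194, 3) = 1198144.
Each occurs with probability p³ ≈ (0.21539)³ ≈ 9.9922012e-03.
By linearity: E[X] = C(194, 3)·p³ ≈ 1198144 · 9.9922012e-03 ≈ 11972.09589.
Since α = 1/2 < 1, p = c/n^{1/2} ≫ 1/n is above the triangle threshold p ~ 1/n. Asymptotically E[X] ~ (c³/6)·n^{3(1−α)} = (3³/6)·n^{1.5} → ∞; triangles are abundant w.h.p.

E[X] ≈ 11972.09589; in regime p = Θ(1/n^{1/2}) E[X] diverges (above the triangle threshold p ~ 1/n).


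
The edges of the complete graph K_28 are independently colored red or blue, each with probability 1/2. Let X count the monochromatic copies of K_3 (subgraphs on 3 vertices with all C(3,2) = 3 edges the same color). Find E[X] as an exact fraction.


Let X = Σ_S X_S over the C(28, 3) = 3276 subsets S of size 3, where X_S = 1 if the K_3 on S is monochromatic.
For a fixed S, the K_3 on S has C(3, 2) = 3 edges. P[all 3 edges red] = (1/2)^3, and likewise for blue, so P[monochromatic] = 2·(1/2)^3 = 2^{1 − 3} = 1/4.
By linearity of expectation: E[X] = C(28, 3) · 2^{1 − 3} = 3276 · 1/4 = 819.
Numerically: E[X] ≈ 819.00000.

E[X] = C(28,3)·2^(1−C(3,2)) = 819 ≈ 819.00000.


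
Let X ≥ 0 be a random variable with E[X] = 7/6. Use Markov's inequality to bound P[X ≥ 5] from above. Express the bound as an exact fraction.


μ = E[X] = 7/6, a = 5.
Markov: P[X ≥ 5] ≤ μ/a = (7/6)/5 = 7/30.
Numerically: ≈ 0.23333.
(Since a = 5 > μ = 1.16667, the bound 7/30 is < 1 and informative.)

P[X ≥ 5] ≤ 7/30 ≈ 0.23333.


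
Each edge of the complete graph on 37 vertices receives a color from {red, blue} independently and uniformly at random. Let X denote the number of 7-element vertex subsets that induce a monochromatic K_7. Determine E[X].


Let X = Σ_S X_S over the C(37, 7) = 10295472 subsets S of size 7, where X_S = 1 if the K_7 on S is monochromatic.
For a fixed S, the K_7 on S has C(7, 2) = 21 edges. P[all 21 edges red] = (1/2)^21, and likewise for blue, so P[monochromatic] = 2·(1/2)^21 = 2^{1 − 21} = 1/1048576.
By linearity: E[X] = C(37, 7) · 2^{1 − 21} = 10295472 · 1/1048576 = 643467/65536.
Numerically: E[X] ≈ 9.819.

E[X] = C(37,7)·2^(1−C(7,2)) = 643467/65536 ≈ 9.819.


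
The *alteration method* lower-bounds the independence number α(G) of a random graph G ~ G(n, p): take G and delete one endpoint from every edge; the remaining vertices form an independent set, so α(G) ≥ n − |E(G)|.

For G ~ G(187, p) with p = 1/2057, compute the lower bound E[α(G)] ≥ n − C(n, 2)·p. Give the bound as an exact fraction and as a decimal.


E[|E(G)|] = C(187, 2)·p = 17391 · (1/2057) = 93/11.
E[α(G)] ≥ n − E[|E(G)|] = 187 − 93/11 = 1964/11.
Numerically: ≈ 178.5455.
(This is only a lower bound; the true E[α(G)] may be larger.)

E[α(G)] ≥ 1964/11 ≈ 178.5455.


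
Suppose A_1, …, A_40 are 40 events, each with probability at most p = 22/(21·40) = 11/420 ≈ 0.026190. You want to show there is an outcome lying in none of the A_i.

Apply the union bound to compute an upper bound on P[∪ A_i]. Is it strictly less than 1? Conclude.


Union bound: P[∪_{i=1}^{40} A_i] ≤ Σ_i P[A_i] ≤ 40·p = 40·(11/420) = 22/21.
Numerically: 22/21 ≈ 1.047619.
Is 22/21 < 1? NO.
Since the bound 22/21 is ≥ 1, the union bound is uninformative here; it does NOT by itself certify existence.

40·p = 22/21 ≈ 1.047619; existence NOT certified by the union bound.


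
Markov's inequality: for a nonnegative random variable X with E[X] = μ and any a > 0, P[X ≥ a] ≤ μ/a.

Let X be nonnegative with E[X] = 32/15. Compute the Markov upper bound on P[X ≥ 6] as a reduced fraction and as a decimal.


μ = E[X] = 32/15, a = 6.
Markov: P[X ≥ 6] ≤ μ/a = (32/15)/6 = 16/45.
Numerically: ≈ 0.356.
(Since a = 6 > μ = 2.133, the bound 16/45 is < 1 and informative.)

P[X ≥ 6] ≤ 16/45 ≈ 0.356.


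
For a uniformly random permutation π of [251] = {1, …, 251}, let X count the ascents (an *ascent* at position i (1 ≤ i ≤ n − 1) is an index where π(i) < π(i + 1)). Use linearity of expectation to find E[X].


Write X = Σ X_I over i = 1, …, 250, with X_I the indicator of one ascent.
There are 250 indicators.
For each fixed i, the pair (π(i), π(i+1)) is a uniformly random ordered pair of distinct values from {1, …, 251}; by symmetry P[π(i) < π(i+1)] = 1/2.
By linearity: E[X] = 250 · (1/2) = (251 − 1) · (1/2) = 125 ≈ 125.0000.

E[X] = 125 = 125.0000.


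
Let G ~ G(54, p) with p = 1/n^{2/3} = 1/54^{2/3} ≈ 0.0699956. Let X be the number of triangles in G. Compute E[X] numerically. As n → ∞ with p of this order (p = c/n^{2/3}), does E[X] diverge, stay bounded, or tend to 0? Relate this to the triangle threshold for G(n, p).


Number of potential triangles: C(54, 3) = 24804.
Each occurs with probability p³ ≈ (0.0699956)³ ≈ 3.42935528e-04.
By linearity: E[X] = C(54, 3)·p³ ≈ 24804 · 3.42935528e-04 ≈ 8.506173.
Since α = 2/3 < 1, p = c/n^{2/3} ≫ 1/n is above the triangle threshold p ~ 1/n. Asymptotically E[X] ~ (c³/6)·n^{3(1−α)} = (1³/6)·n^{1} → ∞; triangles are abundant w.h.p.

E[X] ≈ 8.506173; in regime p = Θ(1/n^{2/3}) E[X] diverges (above the triangle threshold p ~ 1/n).


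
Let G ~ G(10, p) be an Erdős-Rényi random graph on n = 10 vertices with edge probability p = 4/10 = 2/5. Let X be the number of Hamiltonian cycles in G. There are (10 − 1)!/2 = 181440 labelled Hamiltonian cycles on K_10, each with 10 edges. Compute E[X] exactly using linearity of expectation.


K_10 has (10 − 1)!/2 = 181440 labelled Hamiltonian cycles.
For each such Hamiltonian cycle H, let X_H = 1 if all 10 edges of H are present in G. Then P[X_H = 1] = p^{10} = (2/5)^{10} = 1024/9765625.
By linearity of expectation: E[X] = Σ_H E[X_H] = 181440 · p^{10} = 181440 · 1024/9765625 = 37158912/1953125.
Numerically: E[X] ≈ 19.025.

E[X] = 181440 · (2/5)^{10} = 37158912/1953125 ≈ 19.025.


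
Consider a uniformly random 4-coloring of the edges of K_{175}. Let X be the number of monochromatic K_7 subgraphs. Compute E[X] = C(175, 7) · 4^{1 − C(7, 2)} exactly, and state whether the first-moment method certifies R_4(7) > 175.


E[X] = C(175, 7) · 4^{1 − 21} = 883208107275 · 4^{−20} = 883208107275/1099511627776.
As a reduced fraction: E[X] = 883208107275/1099511627776 ≈ 0.80327.
Is E[X] < 1? YES.
Since E[X] < 1, there exists a 4-coloring of K_{175} with no monochromatic K_7; hence R_4(7) > 175.

E[X] = 883208107275/1099511627776 ≈ 0.80327; E[X] < 1, so R_4(7) > 175.


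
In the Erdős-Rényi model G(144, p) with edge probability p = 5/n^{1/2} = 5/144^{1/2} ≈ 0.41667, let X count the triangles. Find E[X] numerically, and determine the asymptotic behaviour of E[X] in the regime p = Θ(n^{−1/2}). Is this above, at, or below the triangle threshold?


Number of potential triangles: C(144, 3) = 487344.
Each occurs with probability p³ ≈ (0.41667)³ ≈ 7.2337963e-02.
By linearity: E[X] = C(144, 3)·p³ ≈ 487344 · 7.2337963e-02 ≈ 35253.47222.
Since α = 1/2 < 1, p = c/n^{1/2} ≫ 1/n is above the triangle threshold p ~ 1/n. Asymptotically E[X] ~ (c³/6)·n^{3(1−α)} = (5³/6)·n^{1.5} → ∞; triangles are abundant w.h.p.

E[X] ≈ 35253.47222; in regime p = Θ(1/n^{1/2}) E[X] diverges (above the triangle threshold p ~ 1/n).


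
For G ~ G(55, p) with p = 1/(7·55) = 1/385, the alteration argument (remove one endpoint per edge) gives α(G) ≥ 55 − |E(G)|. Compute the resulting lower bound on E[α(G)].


E[|E(G)|] = C(55, 2)·p = 1485 · (1/385) = 27/7.
E[α(G)] ≥ n − E[|E(G)|] = 55 − 27/7 = 358/7.
Numerically: ≈ 51.1429.
(This is only a lower bound; the true E[α(G)] may be larger.)

E[α(G)] ≥ 358/7 ≈ 51.1429.


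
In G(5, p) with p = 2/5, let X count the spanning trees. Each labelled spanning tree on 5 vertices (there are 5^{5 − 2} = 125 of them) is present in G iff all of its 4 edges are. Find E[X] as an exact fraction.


K_5 has 5^{5 − 2} = 125 labelled spanning trees.
For each such spanning tree H, let X_H = 1 if all 4 edges of H are present in G. Then P[X_H = 1] = p^{4} = (2/5)^{4} = 16/625.
Summing the indicators: E[X] = Σ_H E[X_H] = 125 · p^{4} = 125 · 16/625 = 16/5.
Numerically: E[X] ≈ 3.2.

E[X] = 125 · (2/5)^{4} = 16/5 ≈ 3.2.


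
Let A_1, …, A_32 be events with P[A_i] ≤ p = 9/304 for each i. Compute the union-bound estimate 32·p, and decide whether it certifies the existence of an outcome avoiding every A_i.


Union bound: P[∪_{i=1}^{32} A_i] ≤ Σ_i P[A_i] ≤ 32·p = 32·(9/304) = 18/19.
Numerically: 18/19 ≈ 0.947.
Is 18/19 < 1? YES.
Since P[∪ A_i] ≤ 18/19 < 1, the complement has P[∩ A_i^c] ≥ 1 − 18/19 = 1/19 > 0, so some outcome avoids every A_i.

32·p = 18/19 ≈ 0.947; existence CERTIFIED by the union bound.


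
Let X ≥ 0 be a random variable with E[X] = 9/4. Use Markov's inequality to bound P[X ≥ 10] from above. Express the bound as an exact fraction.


μ = E[X] = 9/4, a = 10.
Markov: P[X ≥ 10] ≤ μ/a = (9/4)/10 = 9/40.
Numerically: ≈ 0.225000.
(Since a = 10 > μ = 2.250000, the bound 9/40 is < 1 and informative.)

P[X ≥ 10] ≤ 9/40 ≈ 0.225000.


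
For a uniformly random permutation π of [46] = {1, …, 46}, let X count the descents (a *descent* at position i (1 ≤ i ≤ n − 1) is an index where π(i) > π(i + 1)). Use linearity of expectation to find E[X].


Write X = Σ X_I over i = 1, …, 45, with X_I the indicator of one descent.
There are 45 indicators.
For each fixed i, the pair (π(i), π(i+1)) is a uniformly random ordered pair of distinct values from {1, …, 46}; by symmetry P[π(i) > π(i+1)] = 1/2.
By linearity: E[X] = 45 · (1/2) = (46 − 1) · (1/2) = 45/2 ≈ 22.500000.

E[X] = 45/2 = 22.500000.


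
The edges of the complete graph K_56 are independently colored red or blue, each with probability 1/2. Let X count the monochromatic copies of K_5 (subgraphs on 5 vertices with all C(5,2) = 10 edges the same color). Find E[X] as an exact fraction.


Let X = Σ_S X_S over the C(56, 5) = 3819816 subsets S of size 5, where X_S = 1 if the K_5 on S is monochromatic.
For a fixed S, the K_5 on S has C(5, 2) = 10 edges. P[all 10 edges red] = (1/2)^10, and likewise for blue, so P[monochromatic] = 2·(1/2)^10 = 2^{1 − 10} = 1/512.
By linearity: E[X] = C(56, 5) · 2^{1 − 10} = 3819816 · 1/512 = 477477/64.
Numerically: E[X] ≈ 7460.57812.

E[X] = C(56,5)·2^(1−C(5,2)) = 477477/64 ≈ 7460.57812.


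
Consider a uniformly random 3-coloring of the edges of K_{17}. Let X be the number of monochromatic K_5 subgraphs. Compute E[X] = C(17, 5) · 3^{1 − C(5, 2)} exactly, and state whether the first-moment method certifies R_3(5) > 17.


E[X] = C(17, 5) · 3^{1 − 10} = 6188 · 3^{−9} = 6188/19683.
As a reduced fraction: E[X] = 6188/19683 ≈ 0.314.
Is E[X] < 1? YES.
Since E[X] < 1, there exists a 3-coloring of K_{17} with no monochromatic K_5; hence R_3(5) > 17.

E[X] = 6188/19683 ≈ 0.314; E[X] < 1, so R_3(5) > 17.


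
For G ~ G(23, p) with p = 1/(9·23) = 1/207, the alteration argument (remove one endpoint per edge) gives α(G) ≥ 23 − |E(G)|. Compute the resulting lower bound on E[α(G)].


E[|E(G)|] = C(23, 2)·p = 253 · (1/207) = 11/9.
E[α(G)] ≥ n − E[|E(G)|] = 23 − 11/9 = 196/9.
Numerically: ≈ 21.777778.
(This is only a lower bound; the true E[α(G)] may be larger.)

E[α(G)] ≥ 196/9 ≈ 21.777778.


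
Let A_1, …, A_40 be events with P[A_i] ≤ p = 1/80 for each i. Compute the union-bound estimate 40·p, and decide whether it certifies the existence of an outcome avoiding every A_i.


Union bound: P[∪_{i=1}^{40} A_i] ≤ Σ_i P[A_i] ≤ 40·p = 40·(1/80) = 1/2.
Numerically: 1/2 ≈ 0.50000.
Is 1/2 < 1? YES.
Since P[∪ A_i] ≤ 1/2 < 1, the complement has P[∩ A_i^c] ≥ 1 − 1/2 = 1/2 > 0, so some outcome avoids every A_i.

40·p = 1/2 ≈ 0.50000; existence CERTIFIED by the union bound.


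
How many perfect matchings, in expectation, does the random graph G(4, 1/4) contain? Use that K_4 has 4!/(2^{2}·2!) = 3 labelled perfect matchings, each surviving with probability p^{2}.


K_4 has 4!/(2^{2}·2!) = 3 labelled perfect matchings.
For each such perfect matching H, let X_H = 1 if all 2 edges of H are present in G. Then P[X_H = 1] = p^{2} = (1/4)^{2} = 1/16.
By linearity: E[X] = Σ_H E[X_H] = 3 · p^{2} = 3 · 1/16 = 3/16.
Numerically: E[X] ≈ 0.1875.

E[X] = 3 · (1/4)^{2} = 3/16 ≈ 0.1875.


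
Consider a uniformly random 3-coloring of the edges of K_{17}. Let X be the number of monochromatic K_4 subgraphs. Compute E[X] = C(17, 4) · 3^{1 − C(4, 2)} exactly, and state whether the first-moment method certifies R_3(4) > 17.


E[X] = C(17, 4) · 3^{1 − 6} = 2380 · 3^{−5} = 2380/243.
As a reduced fraction: E[X] = 2380/243 ≈ 9.79424.
Is E[X] < 1? NO.
Since E[X] ≥ 1, the first-moment bound is inconclusive at n = 17; it does NOT by itself certify R_3(4) > 17.

E[X] = 2380/243 ≈ 9.79424; E[X] ≥ 1; first-moment method inconclusive here.


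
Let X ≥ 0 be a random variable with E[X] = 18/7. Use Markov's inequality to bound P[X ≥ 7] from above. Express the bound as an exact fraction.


μ = E[X] = 18/7, a = 7.
Markov: P[X ≥ 7] ≤ μ/a = (18/7)/7 = 18/49.
Numerically: ≈ 0.3673.
(Since a = 7 > μ = 2.5714, the bound 18/49 is < 1 and informative.)

P[X ≥ 7] ≤ 18/49 ≈ 0.3673.


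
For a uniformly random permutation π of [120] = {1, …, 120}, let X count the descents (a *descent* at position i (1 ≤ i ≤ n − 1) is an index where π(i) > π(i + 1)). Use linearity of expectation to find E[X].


Write X = Σ X_I over i = 1, …, 119, with X_I the indicator of one descent.
There are 119 indicators.
For each fixed i, the pair (π(i), π(i+1)) is a uniformly random ordered pair of distinct values from {1, …, 120}; by symmetry P[π(i) > π(i+1)] = 1/2.
By linearity: E[X] = 119 · (1/2) = (120 − 1) · (1/2) = 119/2 ≈ 59.50000.

E[X] = 119/2 = 59.50000.


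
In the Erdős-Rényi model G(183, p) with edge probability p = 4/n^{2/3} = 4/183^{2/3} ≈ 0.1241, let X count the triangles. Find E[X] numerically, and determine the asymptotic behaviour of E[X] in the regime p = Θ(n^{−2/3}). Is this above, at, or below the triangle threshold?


Number of potential triangles: C(183, 3) = 1004731.
Each occurs with probability p³ ≈ (0.1241)³ ≈ 1.911075e-03.
By linearity: E[X] = C(183, 3)·p³ ≈ 1004731 · 1.911075e-03 ≈ 1920.1166.
Since α = 2/3 < 1, p = c/n^{2/3} ≫ 1/n is above the triangle threshold p ~ 1/n. Asymptotically E[X] ~ (c³/6)·n^{3(1−α)} = (4³/6)·n^{1} → ∞; triangles are abundant w.h.p.

E[X] ≈ 1920.1166; in regime p = Θ(1/n^{2/3}) E[X] diverges (above the triangle threshold p ~ 1/n).


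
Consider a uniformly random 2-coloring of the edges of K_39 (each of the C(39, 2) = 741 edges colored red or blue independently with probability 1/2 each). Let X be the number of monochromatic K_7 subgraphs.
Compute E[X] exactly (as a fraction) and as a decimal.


Let X = Σ_S X_S over the C(39, 7) = 15380937 subsets S of size 7, where X_S = 1 if the K_7 on S is monochromatic.
For a fixed S, the K_7 on S has C(7, 2) = 21 edges. P[all 21 edges red] = (1/2)^21, and likewise for blue, so P[monochromatic] = 2·(1/2)^21 = 2^{1 − 21} = 1/1048576.
Summing: E[X] = C(39, 7) · 2^{1 − 21} = 15380937 · 1/1048576 = 15380937/1048576.
Numerically: E[X] ≈ 14.668.

E[X] = C(39,7)·2^(1−C(7,2)) = 15380937/1048576 ≈ 14.668.


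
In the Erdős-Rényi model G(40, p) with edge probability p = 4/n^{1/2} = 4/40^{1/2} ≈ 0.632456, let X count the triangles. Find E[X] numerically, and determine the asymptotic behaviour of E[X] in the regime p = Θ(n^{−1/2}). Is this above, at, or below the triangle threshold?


Number of potential triangles: C(40, 3) = 9880.
Each occurs with probability p³ ≈ (0.632456)³ ≈ 2.52982213e-01.
By linearity: E[X] = C(40, 3)·p³ ≈ 9880 · 2.52982213e-01 ≈ 2499.464263.
Since α = 1/2 < 1, p = c/n^{1/2} ≫ 1/n is above the triangle threshold p ~ 1/n. Asymptotically E[X] ~ (c³/6)·n^{3(1−α)} = (4³/6)·n^{1.5} → ∞; triangles are abundant w.h.p.

E[X] ≈ 2499.464263; in regime p = Θ(1/n^{1/2}) E[X] diverges (above the triangle threshold p ~ 1/n).


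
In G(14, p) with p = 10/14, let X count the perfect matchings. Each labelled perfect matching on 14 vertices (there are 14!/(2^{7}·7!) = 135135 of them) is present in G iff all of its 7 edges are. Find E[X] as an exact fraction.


K_14 has 14!/(2^{7}·7!) = 135135 labelled perfect matchings.
For each such perfect matching H, let X_H = 1 if all 7 edges of H are present in G. Then P[X_H = 1] = p^{7} = (5/7)^{7} = 78125/823543.
By linearity of expectation: E[X] = Σ_H E[X_H] = 135135 · p^{7} = 135135 · 78125/823543 = 1508203125/117649.
Numerically: E[X] ≈ 12820.

E[X] = 135135 · (5/7)^{7} = 1508203125/117649 ≈ 12820.


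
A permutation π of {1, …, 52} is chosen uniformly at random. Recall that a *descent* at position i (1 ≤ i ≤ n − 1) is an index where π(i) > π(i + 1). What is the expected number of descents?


Write X = Σ X_I over i = 1, …, 51, with X_I the indicator of one descent.
There are 51 indicators.
For each fixed i, the pair (π(i), π(i+1)) is a uniformly random ordered pair of distinct values from {1, …, 52}; by symmetry P[π(i) > π(i+1)] = 1/2.
By linearity: E[X] = 51 · (1/2) = (52 − 1) · (1/2) = 51/2 ≈ 25.500.

E[X] = 51/2 = 25.500.


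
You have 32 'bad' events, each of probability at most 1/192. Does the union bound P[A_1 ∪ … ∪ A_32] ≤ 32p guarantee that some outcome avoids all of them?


Union bound: P[∪_{i=1}^{32} A_i] ≤ Σ_i P[A_i] ≤ 32·p = 32·(1/192) = 1/6.
Numerically: 1/6 ≈ 0.1667.
Is 1/6 < 1? YES.
Since P[∪ A_i] ≤ 1/6 < 1, the complement has P[∩ A_i^c] ≥ 1 − 1/6 = 5/6 > 0, so some outcome avoids every A_i.

32·p = 1/6 ≈ 0.1667; existence CERTIFIED by the union bound.


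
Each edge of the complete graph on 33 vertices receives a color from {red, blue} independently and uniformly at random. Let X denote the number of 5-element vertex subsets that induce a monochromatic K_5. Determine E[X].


Let X = Σ_S X_S over the C(33, 5) = 237336 subsets S of size 5, where X_S = 1 if the K_5 on S is monochromatic.
For a fixed S, the K_5 on S has C(5, 2) = 10 edges. P[all 10 edges red] = (1/2)^10, and likewise for blue, so P[monochromatic] = 2·(1/2)^10 = 2^{1 − 10} = 1/512.
By linearity: E[X] = C(33, 5) · 2^{1 − 10} = 237336 · 1/512 = 29667/64.
Numerically: E[X] ≈ 463.546875.

E[X] = C(33,5)·2^(1−C(5,2)) = 29667/64 ≈ 463.546875.


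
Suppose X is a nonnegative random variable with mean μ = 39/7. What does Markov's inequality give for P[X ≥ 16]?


μ = E[X] = 39/7, a = 16.
Markov: P[X ≥ 16] ≤ μ/a = (39/7)/16 = 39/112.
Numerically: ≈ 0.348214.
(Since a = 16 > μ = 5.571429, the bound 39/112 is < 1 and informative.)

P[X ≥ 16] ≤ 39/112 ≈ 0.348214.


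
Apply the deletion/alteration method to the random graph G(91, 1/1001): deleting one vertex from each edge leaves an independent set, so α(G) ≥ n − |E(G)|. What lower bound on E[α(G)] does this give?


E[|E(G)|] = C(91, 2)·p = 4095 · (1/1001) = 45/11.
E[α(G)] ≥ n − E[|E(G)|] = 91 − 45/11 = 956/11.
Numerically: ≈ 86.9091.
(This is only a lower bound; the true E[α(G)] may be larger.)

E[α(G)] ≥ 956/11 ≈ 86.9091.


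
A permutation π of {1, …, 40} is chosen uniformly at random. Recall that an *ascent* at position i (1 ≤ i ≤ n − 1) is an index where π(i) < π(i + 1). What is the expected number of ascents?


Write X = Σ X_I over i = 1, …, 39, with X_I the indicator of one ascent.
There are 39 indicators.
For each fixed i, the pair (π(i), π(i+1)) is a uniformly random ordered pair of distinct values from {1, …, 40}; by symmetry P[π(i) < π(i+1)] = 1/2.
By linearity: E[X] = 39 · (1/2) = (40 − 1) · (1/2) = 39/2 ≈ 19.500.

E[X] = 39/2 = 19.500.


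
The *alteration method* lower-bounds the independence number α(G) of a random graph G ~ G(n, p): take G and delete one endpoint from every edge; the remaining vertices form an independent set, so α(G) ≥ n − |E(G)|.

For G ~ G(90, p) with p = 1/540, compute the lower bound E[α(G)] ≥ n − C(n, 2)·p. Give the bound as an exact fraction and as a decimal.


E[|E(G)|] = C(90, 2)·p = 4005 · (1/540) = 89/12.
E[α(G)] ≥ n − E[|E(G)|] = 90 − 89/12 = 991/12.
Numerically: ≈ 82.583333.
(This is only a lower bound; the true E[α(G)] may be larger.)

E[α(G)] ≥ 991/12 ≈ 82.583333.


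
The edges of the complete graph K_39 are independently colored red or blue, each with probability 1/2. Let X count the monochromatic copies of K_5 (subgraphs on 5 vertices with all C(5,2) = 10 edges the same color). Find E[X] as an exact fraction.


Let X = Σ_S X_S over the C(39, 5) = 575757 subsets S of size 5, where X_S = 1 if the K_5 on S is monochromatic.
For a fixed S, the K_5 on S has C(5, 2) = 10 edges. P[all 10 edges red] = (1/2)^10, and likewise for blue, so P[monochromatic] = 2·(1/2)^10 = 2^{1 − 10} = 1/512.
By linearity of expectation: E[X] = C(39, 5) · 2^{1 − 10} = 575757 · 1/512 = 575757/512.
Numerically: E[X] ≈ 1124.525.

E[X] = C(39,5)·2^(1−C(5,2)) = 575757/512 ≈ 1124.525.


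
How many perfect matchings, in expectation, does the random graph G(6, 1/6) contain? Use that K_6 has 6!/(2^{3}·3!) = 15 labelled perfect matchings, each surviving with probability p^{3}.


K_6 has 6!/(2^{3}·3!) = 15 labelled perfect matchings.
For each such perfect matching H, let X_H = 1 if all 3 edges of H are present in G. Then P[X_H = 1] = p^{3} = (1/6)^{3} = 1/216.
By linearity: E[X] = Σ_H E[X_H] = 15 · p^{3} = 15 · 1/216 = 5/72.
Numerically: E[X] ≈ 0.0694444.

E[X] = 15 · (1/6)^{3} = 5/72 ≈ 0.0694444.


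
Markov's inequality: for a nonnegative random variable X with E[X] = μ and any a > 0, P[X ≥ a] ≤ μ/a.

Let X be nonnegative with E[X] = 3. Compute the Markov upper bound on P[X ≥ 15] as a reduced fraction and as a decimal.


μ = E[X] = 3, a = 15.
Markov: P[X ≥ 15] ≤ μ/a = (3)/15 = 1/5.
Numerically: ≈ 0.200.
(Since a = 15 > μ = 3.000, the bound 1/5 is < 1 and informative.)

P[X ≥ 15] ≤ 1/5 ≈ 0.200.


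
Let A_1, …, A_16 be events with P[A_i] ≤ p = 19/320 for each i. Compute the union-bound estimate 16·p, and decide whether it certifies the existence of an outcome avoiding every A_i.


Union bound: P[∪_{i=1}^{16} A_i] ≤ Σ_i P[A_i] ≤ 16·p = 16·(19/320) = 19/20.
Numerically: 19/20 ≈ 0.9500000.
Is 19/20 < 1? YES.
Since P[∪ A_i] ≤ 19/20 < 1, the complement has P[∩ A_i^c] ≥ 1 − 19/20 = 1/20 > 0, so some outcome avoids every A_i.

16·p = 19/20 ≈ 0.9500000; existence CERTIFIED by the union bound.
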